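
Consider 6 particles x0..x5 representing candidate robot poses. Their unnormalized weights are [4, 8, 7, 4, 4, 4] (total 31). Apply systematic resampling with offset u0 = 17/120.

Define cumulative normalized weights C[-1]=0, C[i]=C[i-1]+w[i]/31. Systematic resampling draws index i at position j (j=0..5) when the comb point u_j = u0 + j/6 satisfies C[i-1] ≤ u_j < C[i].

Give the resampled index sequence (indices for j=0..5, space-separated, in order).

1 1 2 3 4 5

C = [4/31, 12/31, 19/31, 23/31, 27/31, 1]
j=0: u_0=17/120 ∈ [4/31, 12/31) → index 1
j=1: u_1=37/120 ∈ [4/31, 12/31) → index 1
j=2: u_2=19/40 ∈ [12/31, 19/31) → index 2
j=3: u_3=77/120 ∈ [19/31, 23/31) → index 3
j=4: u_4=97/120 ∈ [23/31, 27/31) → index 4
j=5: u_5=39/40 ∈ [27/31, 1) → index 5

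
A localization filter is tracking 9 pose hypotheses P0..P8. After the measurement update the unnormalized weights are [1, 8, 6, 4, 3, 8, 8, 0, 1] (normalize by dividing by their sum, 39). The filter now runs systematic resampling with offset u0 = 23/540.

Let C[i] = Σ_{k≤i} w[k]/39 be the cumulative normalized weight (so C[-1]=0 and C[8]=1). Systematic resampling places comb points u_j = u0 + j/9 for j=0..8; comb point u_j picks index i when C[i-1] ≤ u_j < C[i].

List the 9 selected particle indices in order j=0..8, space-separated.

1 1 2 2 3 5 5 6 6

C = [1/39, 3/13, 5/13, 19/39, 22/39, 10/13, 38/39, 38/39, 1]
j=0: u_0=23/540 ∈ [1/39, 3/13) → index 1
j=1: u_1=83/540 ∈ [1/39, 3/13) → index 1
j=2: u_2=143/540 ∈ [3/13, 5/13) → index 2
j=3: u_3=203/540 ∈ [3/13, 5/13) → index 2
j=4: u_4=263/540 ∈ [5/13, 19/39) → index 3
j=5: u_5=323/540 ∈ [22/39, 10/13) → index 5
j=6: u_6=383/540 ∈ [22/39, 10/13) → index 5
j=7: u_7=443/540 ∈ [10/13, 38/39) → index 6
j=8: u_8=503/540 ∈ [10/13, 38/39) → index 6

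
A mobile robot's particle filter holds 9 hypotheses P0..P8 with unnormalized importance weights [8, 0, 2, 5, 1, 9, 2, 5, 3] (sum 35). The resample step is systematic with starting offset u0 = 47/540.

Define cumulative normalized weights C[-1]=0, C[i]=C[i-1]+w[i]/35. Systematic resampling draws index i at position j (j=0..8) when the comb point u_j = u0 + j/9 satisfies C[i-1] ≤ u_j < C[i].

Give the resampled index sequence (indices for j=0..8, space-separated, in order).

0 0 3 3 5 5 6 7 8

C = [8/35, 8/35, 2/7, 3/7, 16/35, 5/7, 27/35, 32/35, 1]
j=0: u_0=47/540 ∈ [0, 8/35) → index 0
j=1: u_1=107/540 ∈ [0, 8/35) → index 0
j=2: u_2=167/540 ∈ [2/7, 3/7) → index 3
j=3: u_3=227/540 ∈ [2/7, 3/7) → index 3
j=4: u_4=287/540 ∈ [16/35, 5/7) → index 5
j=5: u_5=347/540 ∈ [16/35, 5/7) → index 5
j=6: u_6=407/540 ∈ [5/7, 27/35) → index 6
j=7: u_7=467/540 ∈ [27/35, 32/35) → index 7
j=8: u_8=527/540 ∈ [32/35, 1) → index 8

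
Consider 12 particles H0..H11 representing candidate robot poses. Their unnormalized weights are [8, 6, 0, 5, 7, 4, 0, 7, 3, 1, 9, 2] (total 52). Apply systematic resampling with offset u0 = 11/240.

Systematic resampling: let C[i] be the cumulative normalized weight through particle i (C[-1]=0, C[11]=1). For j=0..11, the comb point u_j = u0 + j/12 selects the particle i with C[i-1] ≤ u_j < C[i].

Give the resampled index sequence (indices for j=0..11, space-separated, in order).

0 0 1 3 4 4 5 7 8 10 10 11

C = [2/13, 7/26, 7/26, 19/52, 1/2, 15/26, 15/26, 37/52, 10/13, 41/52, 25/26, 1]
j=0: u_0=11/240 ∈ [0, 2/13) → index 0
j=1: u_1=31/240 ∈ [0, 2/13) → index 0
j=2: u_2=17/80 ∈ [2/13, 7/26) → index 1
j=3: u_3=71/240 ∈ [7/26, 19/52) → index 3
j=4: u_4=91/240 ∈ [19/52, 1/2) → index 4
j=5: u_5=37/80 ∈ [19/52, 1/2) → index 4
j=6: u_6=131/240 ∈ [1/2, 15/26) → index 5
j=7: u_7=151/240 ∈ [15/26, 37/52) → index 7
j=8: u_8=57/80 ∈ [37/52, 10/13) → index 8
j=9: u_9=191/240 ∈ [41/52, 25/26) → index 10
j=10: u_10=211/240 ∈ [41/52, 25/26) → index 10
j=11: u_11=77/80 ∈ [25/26, 1) → index 11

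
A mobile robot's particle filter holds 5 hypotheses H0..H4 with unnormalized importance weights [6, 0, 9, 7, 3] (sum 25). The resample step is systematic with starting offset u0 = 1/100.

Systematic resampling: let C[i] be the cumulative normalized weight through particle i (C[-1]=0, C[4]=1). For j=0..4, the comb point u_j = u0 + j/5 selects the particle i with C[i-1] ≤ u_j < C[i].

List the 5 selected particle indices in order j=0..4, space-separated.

C = [6/25, 6/25, 3/5, 22/25, 1]
j=0: u_0=1/100 ∈ [0, 6/25) → index 0
j=1: u_1=21/100 ∈ [0, 6/25) → index 0
j=2: u_2=41/100 ∈ [6/25, 3/5) → index 2
j=3: u_3=61/100 ∈ [3/5, 22/25) → index 3
j=4: u_4=81/100 ∈ [3/5, 22/25) → index 3

0 0 2 3 3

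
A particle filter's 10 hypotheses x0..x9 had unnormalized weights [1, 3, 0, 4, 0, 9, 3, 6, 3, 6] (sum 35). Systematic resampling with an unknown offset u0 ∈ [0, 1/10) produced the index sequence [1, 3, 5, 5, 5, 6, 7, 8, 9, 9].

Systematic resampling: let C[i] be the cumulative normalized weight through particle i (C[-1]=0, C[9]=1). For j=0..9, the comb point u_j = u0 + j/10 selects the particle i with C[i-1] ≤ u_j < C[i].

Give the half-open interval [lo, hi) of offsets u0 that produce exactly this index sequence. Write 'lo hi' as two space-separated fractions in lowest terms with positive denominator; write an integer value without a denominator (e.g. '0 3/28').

3/70 1/14

C = [1/35, 4/35, 4/35, 8/35, 8/35, 17/35, 4/7, 26/35, 29/35, 1]
j=0 picked index 1: u0 ∈ [1/35, 4/35)
j=1 picked index 3: u0 ∈ [1/70, 9/70)
j=2 picked index 5: u0 ∈ [1/35, 2/7)
j=3 picked index 5: u0 ∈ [-1/14, 13/70)
j=4 picked index 5: u0 ∈ [-6/35, 3/35)
j=5 picked index 6: u0 ∈ [-1/70, 1/14)
j=6 picked index 7: u0 ∈ [-1/35, 1/7)
j=7 picked index 8: u0 ∈ [3/70, 9/70)
j=8 picked index 9: u0 ∈ [1/35, 1/5)
j=9 picked index 9: u0 ∈ [-1/14, 1/10)
intersection: [3/70, 1/14)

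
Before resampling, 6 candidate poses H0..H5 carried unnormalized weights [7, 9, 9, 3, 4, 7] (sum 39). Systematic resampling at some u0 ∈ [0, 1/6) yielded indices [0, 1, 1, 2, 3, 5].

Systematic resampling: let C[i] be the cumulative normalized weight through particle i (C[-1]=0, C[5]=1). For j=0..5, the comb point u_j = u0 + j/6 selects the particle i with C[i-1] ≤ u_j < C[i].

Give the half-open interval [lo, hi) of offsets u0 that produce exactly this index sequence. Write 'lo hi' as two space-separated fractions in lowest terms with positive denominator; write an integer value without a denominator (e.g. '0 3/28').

C = [7/39, 16/39, 25/39, 28/39, 32/39, 1]
j=0 picked index 0: u0 ∈ [0, 7/39)
j=1 picked index 1: u0 ∈ [1/78, 19/78)
j=2 picked index 1: u0 ∈ [-2/13, 1/13)
j=3 picked index 2: u0 ∈ [-7/78, 11/78)
j=4 picked index 3: u0 ∈ [-1/39, 2/39)
j=5 picked index 5: u0 ∈ [-1/78, 1/6)
intersection: [1/78, 2/39)

1/78 2/39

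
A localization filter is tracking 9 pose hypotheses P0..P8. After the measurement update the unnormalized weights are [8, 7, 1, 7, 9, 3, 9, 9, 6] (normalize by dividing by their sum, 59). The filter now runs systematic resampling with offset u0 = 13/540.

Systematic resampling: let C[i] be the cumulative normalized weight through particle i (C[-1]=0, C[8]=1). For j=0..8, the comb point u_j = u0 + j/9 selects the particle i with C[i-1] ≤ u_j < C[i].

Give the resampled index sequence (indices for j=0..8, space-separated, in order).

0 0 1 3 4 5 6 7 8

C = [8/59, 15/59, 16/59, 23/59, 32/59, 35/59, 44/59, 53/59, 1]
j=0: u_0=13/540 ∈ [0, 8/59) → index 0
j=1: u_1=73/540 ∈ [0, 8/59) → index 0
j=2: u_2=133/540 ∈ [8/59, 15/59) → index 1
j=3: u_3=193/540 ∈ [16/59, 23/59) → index 3
j=4: u_4=253/540 ∈ [23/59, 32/59) → index 4
j=5: u_5=313/540 ∈ [32/59, 35/59) → index 5
j=6: u_6=373/540 ∈ [35/59, 44/59) → index 6
j=7: u_7=433/540 ∈ [44/59, 53/59) → index 7
j=8: u_8=493/540 ∈ [53/59, 1) → index 8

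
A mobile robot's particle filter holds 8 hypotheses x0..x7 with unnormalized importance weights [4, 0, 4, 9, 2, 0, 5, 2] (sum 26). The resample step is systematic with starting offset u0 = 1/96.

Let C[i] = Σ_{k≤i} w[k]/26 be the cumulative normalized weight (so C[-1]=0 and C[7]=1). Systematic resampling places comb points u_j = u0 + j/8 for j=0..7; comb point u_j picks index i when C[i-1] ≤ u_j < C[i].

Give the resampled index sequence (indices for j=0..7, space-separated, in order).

0 0 2 3 3 3 6 6

C = [2/13, 2/13, 4/13, 17/26, 19/26, 19/26, 12/13, 1]
j=0: u_0=1/96 ∈ [0, 2/13) → index 0
j=1: u_1=13/96 ∈ [0, 2/13) → index 0
j=2: u_2=25/96 ∈ [2/13, 4/13) → index 2
j=3: u_3=37/96 ∈ [4/13, 17/26) → index 3
j=4: u_4=49/96 ∈ [4/13, 17/26) → index 3
j=5: u_5=61/96 ∈ [4/13, 17/26) → index 3
j=6: u_6=73/96 ∈ [19/26, 12/13) → index 6
j=7: u_7=85/96 ∈ [19/26, 12/13) → index 6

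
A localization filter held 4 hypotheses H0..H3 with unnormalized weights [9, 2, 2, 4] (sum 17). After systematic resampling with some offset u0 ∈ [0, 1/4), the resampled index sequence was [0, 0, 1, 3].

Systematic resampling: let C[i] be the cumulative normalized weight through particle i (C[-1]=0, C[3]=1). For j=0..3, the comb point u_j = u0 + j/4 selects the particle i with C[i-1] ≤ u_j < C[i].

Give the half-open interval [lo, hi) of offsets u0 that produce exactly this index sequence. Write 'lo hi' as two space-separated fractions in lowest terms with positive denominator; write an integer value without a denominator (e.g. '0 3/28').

C = [9/17, 11/17, 13/17, 1]
j=0 picked index 0: u0 ∈ [0, 9/17)
j=1 picked index 0: u0 ∈ [-1/4, 19/68)
j=2 picked index 1: u0 ∈ [1/34, 5/34)
j=3 picked index 3: u0 ∈ [1/68, 1/4)
intersection: [1/34, 5/34)

1/34 5/34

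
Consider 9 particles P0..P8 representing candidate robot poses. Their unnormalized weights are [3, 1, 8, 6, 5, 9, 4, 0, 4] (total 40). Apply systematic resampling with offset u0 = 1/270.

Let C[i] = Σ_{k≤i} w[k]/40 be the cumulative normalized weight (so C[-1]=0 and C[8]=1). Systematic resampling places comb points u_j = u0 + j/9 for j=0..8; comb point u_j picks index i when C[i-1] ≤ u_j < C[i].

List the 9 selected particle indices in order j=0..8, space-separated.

0 2 2 3 3 4 5 5 6

C = [3/40, 1/10, 3/10, 9/20, 23/40, 4/5, 9/10, 9/10, 1]
j=0: u_0=1/270 ∈ [0, 3/40) → index 0
j=1: u_1=31/270 ∈ [1/10, 3/10) → index 2
j=2: u_2=61/270 ∈ [1/10, 3/10) → index 2
j=3: u_3=91/270 ∈ [3/10, 9/20) → index 3
j=4: u_4=121/270 ∈ [3/10, 9/20) → index 3
j=5: u_5=151/270 ∈ [9/20, 23/40) → index 4
j=6: u_6=181/270 ∈ [23/40, 4/5) → index 5
j=7: u_7=211/270 ∈ [23/40, 4/5) → index 5
j=8: u_8=241/270 ∈ [4/5, 9/10) → index 6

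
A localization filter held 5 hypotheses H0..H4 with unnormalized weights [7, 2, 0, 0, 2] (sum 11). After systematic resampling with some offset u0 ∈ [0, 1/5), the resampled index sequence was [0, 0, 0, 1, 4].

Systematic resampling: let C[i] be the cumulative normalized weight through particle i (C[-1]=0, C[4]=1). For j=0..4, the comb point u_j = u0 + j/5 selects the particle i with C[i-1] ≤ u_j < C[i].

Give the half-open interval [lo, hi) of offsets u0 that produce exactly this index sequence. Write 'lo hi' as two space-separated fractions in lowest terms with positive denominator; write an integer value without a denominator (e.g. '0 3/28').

C = [7/11, 9/11, 9/11, 9/11, 1]
j=0 picked index 0: u0 ∈ [0, 7/11)
j=1 picked index 0: u0 ∈ [-1/5, 24/55)
j=2 picked index 0: u0 ∈ [-2/5, 13/55)
j=3 picked index 1: u0 ∈ [2/55, 12/55)
j=4 picked index 4: u0 ∈ [1/55, 1/5)
intersection: [2/55, 1/5)

2/55 1/5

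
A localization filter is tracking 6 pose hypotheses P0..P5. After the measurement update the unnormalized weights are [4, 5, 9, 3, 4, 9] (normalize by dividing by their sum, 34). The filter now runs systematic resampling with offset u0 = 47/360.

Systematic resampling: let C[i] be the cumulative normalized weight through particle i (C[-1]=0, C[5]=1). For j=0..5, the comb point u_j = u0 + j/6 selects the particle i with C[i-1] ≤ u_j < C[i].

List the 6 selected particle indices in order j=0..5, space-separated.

C = [2/17, 9/34, 9/17, 21/34, 25/34, 1]
j=0: u_0=47/360 ∈ [2/17, 9/34) → index 1
j=1: u_1=107/360 ∈ [9/34, 9/17) → index 2
j=2: u_2=167/360 ∈ [9/34, 9/17) → index 2
j=3: u_3=227/360 ∈ [21/34, 25/34) → index 4
j=4: u_4=287/360 ∈ [25/34, 1) → index 5
j=5: u_5=347/360 ∈ [25/34, 1) → index 5

1 2 2 4 5 5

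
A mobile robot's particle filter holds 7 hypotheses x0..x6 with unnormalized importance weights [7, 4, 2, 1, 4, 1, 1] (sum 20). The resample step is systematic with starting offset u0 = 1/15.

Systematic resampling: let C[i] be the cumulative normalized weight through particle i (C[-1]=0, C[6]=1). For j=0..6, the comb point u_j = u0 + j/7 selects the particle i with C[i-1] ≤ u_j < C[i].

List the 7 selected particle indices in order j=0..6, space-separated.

C = [7/20, 11/20, 13/20, 7/10, 9/10, 19/20, 1]
j=0: u_0=1/15 ∈ [0, 7/20) → index 0
j=1: u_1=22/105 ∈ [0, 7/20) → index 0
j=2: u_2=37/105 ∈ [7/20, 11/20) → index 1
j=3: u_3=52/105 ∈ [7/20, 11/20) → index 1
j=4: u_4=67/105 ∈ [11/20, 13/20) → index 2
j=5: u_5=82/105 ∈ [7/10, 9/10) → index 4
j=6: u_6=97/105 ∈ [9/10, 19/20) → index 5

0 0 1 1 2 4 5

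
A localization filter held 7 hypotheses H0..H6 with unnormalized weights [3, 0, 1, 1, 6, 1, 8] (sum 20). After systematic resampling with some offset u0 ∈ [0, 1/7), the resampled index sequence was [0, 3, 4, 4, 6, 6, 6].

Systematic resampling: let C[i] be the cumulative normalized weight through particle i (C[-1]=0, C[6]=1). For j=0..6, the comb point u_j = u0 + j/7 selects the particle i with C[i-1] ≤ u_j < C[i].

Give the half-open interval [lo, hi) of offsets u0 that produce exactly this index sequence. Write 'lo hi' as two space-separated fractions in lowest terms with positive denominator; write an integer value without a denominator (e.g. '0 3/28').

C = [3/20, 3/20, 1/5, 1/4, 11/20, 3/5, 1]
j=0 picked index 0: u0 ∈ [0, 3/20)
j=1 picked index 3: u0 ∈ [2/35, 3/28)
j=2 picked index 4: u0 ∈ [-1/28, 37/140)
j=3 picked index 4: u0 ∈ [-5/28, 17/140)
j=4 picked index 6: u0 ∈ [1/35, 3/7)
j=5 picked index 6: u0 ∈ [-4/35, 2/7)
j=6 picked index 6: u0 ∈ [-9/35, 1/7)
intersection: [2/35, 3/28)

2/35 3/28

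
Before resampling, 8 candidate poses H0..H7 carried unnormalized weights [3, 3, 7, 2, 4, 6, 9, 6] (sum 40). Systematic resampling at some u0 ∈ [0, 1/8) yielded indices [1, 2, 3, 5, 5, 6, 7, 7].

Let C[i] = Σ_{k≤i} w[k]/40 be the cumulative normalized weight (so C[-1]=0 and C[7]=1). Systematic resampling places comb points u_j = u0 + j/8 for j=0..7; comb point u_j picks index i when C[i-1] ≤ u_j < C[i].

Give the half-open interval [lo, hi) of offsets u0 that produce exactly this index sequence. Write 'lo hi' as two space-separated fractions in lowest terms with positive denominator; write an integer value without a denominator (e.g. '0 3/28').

C = [3/40, 3/20, 13/40, 3/8, 19/40, 5/8, 17/20, 1]
j=0 picked index 1: u0 ∈ [3/40, 3/20)
j=1 picked index 2: u0 ∈ [1/40, 1/5)
j=2 picked index 3: u0 ∈ [3/40, 1/8)
j=3 picked index 5: u0 ∈ [1/10, 1/4)
j=4 picked index 5: u0 ∈ [-1/40, 1/8)
j=5 picked index 6: u0 ∈ [0, 9/40)
j=6 picked index 7: u0 ∈ [1/10, 1/4)
j=7 picked index 7: u0 ∈ [-1/40, 1/8)
intersection: [1/10, 1/8)

1/10 1/8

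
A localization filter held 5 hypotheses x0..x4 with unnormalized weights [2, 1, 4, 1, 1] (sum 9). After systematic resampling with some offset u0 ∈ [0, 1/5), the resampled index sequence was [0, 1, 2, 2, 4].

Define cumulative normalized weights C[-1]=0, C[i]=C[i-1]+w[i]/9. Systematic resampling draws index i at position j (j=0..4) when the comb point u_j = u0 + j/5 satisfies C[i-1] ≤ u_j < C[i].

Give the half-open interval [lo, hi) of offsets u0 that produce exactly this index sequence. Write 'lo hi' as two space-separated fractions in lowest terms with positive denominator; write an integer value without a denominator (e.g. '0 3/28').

C = [2/9, 1/3, 7/9, 8/9, 1]
j=0 picked index 0: u0 ∈ [0, 2/9)
j=1 picked index 1: u0 ∈ [1/45, 2/15)
j=2 picked index 2: u0 ∈ [-1/15, 17/45)
j=3 picked index 2: u0 ∈ [-4/15, 8/45)
j=4 picked index 4: u0 ∈ [4/45, 1/5)
intersection: [4/45, 2/15)

4/45 2/15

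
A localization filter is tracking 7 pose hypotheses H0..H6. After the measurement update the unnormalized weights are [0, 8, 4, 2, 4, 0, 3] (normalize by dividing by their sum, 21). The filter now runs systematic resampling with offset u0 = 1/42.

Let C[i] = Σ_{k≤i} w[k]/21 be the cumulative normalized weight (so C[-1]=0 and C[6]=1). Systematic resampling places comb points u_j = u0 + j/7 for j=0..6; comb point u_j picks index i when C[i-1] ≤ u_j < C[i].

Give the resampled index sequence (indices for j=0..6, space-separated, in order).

1 1 1 2 3 4 6

C = [0, 8/21, 4/7, 2/3, 6/7, 6/7, 1]
j=0: u_0=1/42 ∈ [0, 8/21) → index 1
j=1: u_1=1/6 ∈ [0, 8/21) → index 1
j=2: u_2=13/42 ∈ [0, 8/21) → index 1
j=3: u_3=19/42 ∈ [8/21, 4/7) → index 2
j=4: u_4=25/42 ∈ [4/7, 2/3) → index 3
j=5: u_5=31/42 ∈ [2/3, 6/7) → index 4
j=6: u_6=37/42 ∈ [6/7, 1) → index 6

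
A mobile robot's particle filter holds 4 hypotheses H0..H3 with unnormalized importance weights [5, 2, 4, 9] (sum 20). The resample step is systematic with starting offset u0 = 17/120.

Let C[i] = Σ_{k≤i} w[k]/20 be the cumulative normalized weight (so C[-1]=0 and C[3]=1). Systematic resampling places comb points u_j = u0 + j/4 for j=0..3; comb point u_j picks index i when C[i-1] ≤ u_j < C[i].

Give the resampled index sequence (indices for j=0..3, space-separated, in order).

0 2 3 3

C = [1/4, 7/20, 11/20, 1]
j=0: u_0=17/120 ∈ [0, 1/4) → index 0
j=1: u_1=47/120 ∈ [7/20, 11/20) → index 2
j=2: u_2=77/120 ∈ [11/20, 1) → index 3
j=3: u_3=107/120 ∈ [11/20, 1) → index 3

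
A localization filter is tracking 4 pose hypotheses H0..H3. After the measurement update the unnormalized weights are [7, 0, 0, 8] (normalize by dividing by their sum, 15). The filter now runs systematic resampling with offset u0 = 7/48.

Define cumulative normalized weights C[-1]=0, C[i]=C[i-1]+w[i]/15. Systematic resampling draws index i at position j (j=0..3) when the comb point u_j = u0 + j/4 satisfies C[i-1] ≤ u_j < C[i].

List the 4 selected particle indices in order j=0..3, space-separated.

C = [7/15, 7/15, 7/15, 1]
j=0: u_0=7/48 ∈ [0, 7/15) → index 0
j=1: u_1=19/48 ∈ [0, 7/15) → index 0
j=2: u_2=31/48 ∈ [7/15, 1) → index 3
j=3: u_3=43/48 ∈ [7/15, 1) → index 3

0 0 3 3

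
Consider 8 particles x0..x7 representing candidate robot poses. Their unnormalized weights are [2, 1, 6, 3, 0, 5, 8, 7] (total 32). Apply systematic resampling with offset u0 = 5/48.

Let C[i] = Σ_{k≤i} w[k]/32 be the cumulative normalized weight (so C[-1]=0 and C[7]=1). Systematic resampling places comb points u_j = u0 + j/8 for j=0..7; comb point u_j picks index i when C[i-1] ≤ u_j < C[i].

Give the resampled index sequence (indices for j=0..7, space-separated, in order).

2 2 3 5 6 6 7 7

C = [1/16, 3/32, 9/32, 3/8, 3/8, 17/32, 25/32, 1]
j=0: u_0=5/48 ∈ [3/32, 9/32) → index 2
j=1: u_1=11/48 ∈ [3/32, 9/32) → index 2
j=2: u_2=17/48 ∈ [9/32, 3/8) → index 3
j=3: u_3=23/48 ∈ [3/8, 17/32) → index 5
j=4: u_4=29/48 ∈ [17/32, 25/32) → index 6
j=5: u_5=35/48 ∈ [17/32, 25/32) → index 6
j=6: u_6=41/48 ∈ [25/32, 1) → index 7
j=7: u_7=47/48 ∈ [25/32, 1) → index 7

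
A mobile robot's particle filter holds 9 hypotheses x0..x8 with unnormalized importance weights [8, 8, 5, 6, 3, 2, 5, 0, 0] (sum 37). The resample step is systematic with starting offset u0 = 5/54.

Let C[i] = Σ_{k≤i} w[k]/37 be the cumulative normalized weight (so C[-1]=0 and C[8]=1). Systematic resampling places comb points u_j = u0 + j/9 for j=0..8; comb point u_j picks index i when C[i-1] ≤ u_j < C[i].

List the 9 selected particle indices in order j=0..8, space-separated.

0 0 1 1 2 3 4 6 6

C = [8/37, 16/37, 21/37, 27/37, 30/37, 32/37, 1, 1, 1]
j=0: u_0=5/54 ∈ [0, 8/37) → index 0
j=1: u_1=11/54 ∈ [0, 8/37) → index 0
j=2: u_2=17/54 ∈ [8/37, 16/37) → index 1
j=3: u_3=23/54 ∈ [8/37, 16/37) → index 1
j=4: u_4=29/54 ∈ [16/37, 21/37) → index 2
j=5: u_5=35/54 ∈ [21/37, 27/37) → index 3
j=6: u_6=41/54 ∈ [27/37, 30/37) → index 4
j=7: u_7=47/54 ∈ [32/37, 1) → index 6
j=8: u_8=53/54 ∈ [32/37, 1) → index 6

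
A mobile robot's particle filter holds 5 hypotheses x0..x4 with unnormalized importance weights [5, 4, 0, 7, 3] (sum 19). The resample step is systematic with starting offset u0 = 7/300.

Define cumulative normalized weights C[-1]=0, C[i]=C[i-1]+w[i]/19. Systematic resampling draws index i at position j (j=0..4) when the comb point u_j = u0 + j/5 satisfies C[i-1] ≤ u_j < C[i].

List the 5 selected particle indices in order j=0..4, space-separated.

C = [5/19, 9/19, 9/19, 16/19, 1]
j=0: u_0=7/300 ∈ [0, 5/19) → index 0
j=1: u_1=67/300 ∈ [0, 5/19) → index 0
j=2: u_2=127/300 ∈ [5/19, 9/19) → index 1
j=3: u_3=187/300 ∈ [9/19, 16/19) → index 3
j=4: u_4=247/300 ∈ [9/19, 16/19) → index 3

0 0 1 3 3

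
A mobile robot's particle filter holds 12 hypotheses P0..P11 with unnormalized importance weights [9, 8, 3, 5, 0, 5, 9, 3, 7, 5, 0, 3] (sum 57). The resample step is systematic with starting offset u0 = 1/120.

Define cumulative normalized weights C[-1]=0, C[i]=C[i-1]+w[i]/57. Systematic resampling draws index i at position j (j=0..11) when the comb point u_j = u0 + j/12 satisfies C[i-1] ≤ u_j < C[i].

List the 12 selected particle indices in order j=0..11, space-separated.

C = [3/19, 17/57, 20/57, 25/57, 25/57, 10/19, 13/19, 14/19, 49/57, 18/19, 18/19, 1]
j=0: u_0=1/120 ∈ [0, 3/19) → index 0
j=1: u_1=11/120 ∈ [0, 3/19) → index 0
j=2: u_2=7/40 ∈ [3/19, 17/57) → index 1
j=3: u_3=31/120 ∈ [3/19, 17/57) → index 1
j=4: u_4=41/120 ∈ [17/57, 20/57) → index 2
j=5: u_5=17/40 ∈ [20/57, 25/57) → index 3
j=6: u_6=61/120 ∈ [25/57, 10/19) → index 5
j=7: u_7=71/120 ∈ [10/19, 13/19) → index 6
j=8: u_8=27/40 ∈ [10/19, 13/19) → index 6
j=9: u_9=91/120 ∈ [14/19, 49/57) → index 8
j=10: u_10=101/120 ∈ [14/19, 49/57) → index 8
j=11: u_11=37/40 ∈ [49/57, 18/19) → index 9

0 0 1 1 2 3 5 6 6 8 8 9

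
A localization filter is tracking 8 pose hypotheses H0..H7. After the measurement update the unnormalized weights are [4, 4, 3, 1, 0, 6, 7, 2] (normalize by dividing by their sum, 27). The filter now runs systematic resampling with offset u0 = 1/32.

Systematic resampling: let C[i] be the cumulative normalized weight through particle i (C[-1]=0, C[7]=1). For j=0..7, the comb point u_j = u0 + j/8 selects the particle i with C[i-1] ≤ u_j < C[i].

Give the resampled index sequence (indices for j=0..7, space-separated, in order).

0 1 1 2 5 5 6 6

C = [4/27, 8/27, 11/27, 4/9, 4/9, 2/3, 25/27, 1]
j=0: u_0=1/32 ∈ [0, 4/27) → index 0
j=1: u_1=5/32 ∈ [4/27, 8/27) → index 1
j=2: u_2=9/32 ∈ [4/27, 8/27) → index 1
j=3: u_3=13/32 ∈ [8/27, 11/27) → index 2
j=4: u_4=17/32 ∈ [4/9, 2/3) → index 5
j=5: u_5=21/32 ∈ [4/9, 2/3) → index 5
j=6: u_6=25/32 ∈ [2/3, 25/27) → index 6
j=7: u_7=29/32 ∈ [2/3, 25/27) → index 6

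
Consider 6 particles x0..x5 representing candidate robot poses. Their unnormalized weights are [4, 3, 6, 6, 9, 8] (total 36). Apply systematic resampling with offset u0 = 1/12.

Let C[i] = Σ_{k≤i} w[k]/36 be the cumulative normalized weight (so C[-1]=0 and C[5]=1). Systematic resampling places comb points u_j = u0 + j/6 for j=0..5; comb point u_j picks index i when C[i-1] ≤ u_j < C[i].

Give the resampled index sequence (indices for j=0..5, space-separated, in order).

C = [1/9, 7/36, 13/36, 19/36, 7/9, 1]
j=0: u_0=1/12 ∈ [0, 1/9) → index 0
j=1: u_1=1/4 ∈ [7/36, 13/36) → index 2
j=2: u_2=5/12 ∈ [13/36, 19/36) → index 3
j=3: u_3=7/12 ∈ [19/36, 7/9) → index 4
j=4: u_4=3/4 ∈ [19/36, 7/9) → index 4
j=5: u_5=11/12 ∈ [7/9, 1) → index 5

0 2 3 4 4 5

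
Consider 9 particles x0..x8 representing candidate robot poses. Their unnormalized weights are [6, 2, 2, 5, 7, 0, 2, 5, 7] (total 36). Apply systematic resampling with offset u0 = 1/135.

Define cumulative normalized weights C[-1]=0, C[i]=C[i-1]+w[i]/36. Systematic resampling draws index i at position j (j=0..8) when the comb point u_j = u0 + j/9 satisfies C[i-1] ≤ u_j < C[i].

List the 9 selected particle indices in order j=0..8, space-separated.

C = [1/6, 2/9, 5/18, 5/12, 11/18, 11/18, 2/3, 29/36, 1]
j=0: u_0=1/135 ∈ [0, 1/6) → index 0
j=1: u_1=16/135 ∈ [0, 1/6) → index 0
j=2: u_2=31/135 ∈ [2/9, 5/18) → index 2
j=3: u_3=46/135 ∈ [5/18, 5/12) → index 3
j=4: u_4=61/135 ∈ [5/12, 11/18) → index 4
j=5: u_5=76/135 ∈ [5/12, 11/18) → index 4
j=6: u_6=91/135 ∈ [2/3, 29/36) → index 7
j=7: u_7=106/135 ∈ [2/3, 29/36) → index 7
j=8: u_8=121/135 ∈ [29/36, 1) → index 8

0 0 2 3 4 4 7 7 8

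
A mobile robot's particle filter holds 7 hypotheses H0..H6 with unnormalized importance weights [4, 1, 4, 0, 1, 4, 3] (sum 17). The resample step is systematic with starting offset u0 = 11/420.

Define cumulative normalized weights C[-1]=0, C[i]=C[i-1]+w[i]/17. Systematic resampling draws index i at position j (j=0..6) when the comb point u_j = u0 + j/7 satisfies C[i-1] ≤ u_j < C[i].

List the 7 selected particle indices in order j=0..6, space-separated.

C = [4/17, 5/17, 9/17, 9/17, 10/17, 14/17, 1]
j=0: u_0=11/420 ∈ [0, 4/17) → index 0
j=1: u_1=71/420 ∈ [0, 4/17) → index 0
j=2: u_2=131/420 ∈ [5/17, 9/17) → index 2
j=3: u_3=191/420 ∈ [5/17, 9/17) → index 2
j=4: u_4=251/420 ∈ [10/17, 14/17) → index 5
j=5: u_5=311/420 ∈ [10/17, 14/17) → index 5
j=6: u_6=53/60 ∈ [14/17, 1) → index 6

0 0 2 2 5 5 6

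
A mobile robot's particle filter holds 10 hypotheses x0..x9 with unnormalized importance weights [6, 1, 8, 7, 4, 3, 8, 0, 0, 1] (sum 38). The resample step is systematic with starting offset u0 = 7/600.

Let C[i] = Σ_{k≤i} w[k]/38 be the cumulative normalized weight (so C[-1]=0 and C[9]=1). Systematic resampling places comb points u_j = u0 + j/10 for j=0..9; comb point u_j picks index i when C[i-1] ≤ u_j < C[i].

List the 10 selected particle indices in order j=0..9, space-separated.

C = [3/19, 7/38, 15/38, 11/19, 13/19, 29/38, 37/38, 37/38, 37/38, 1]
j=0: u_0=7/600 ∈ [0, 3/19) → index 0
j=1: u_1=67/600 ∈ [0, 3/19) → index 0
j=2: u_2=127/600 ∈ [7/38, 15/38) → index 2
j=3: u_3=187/600 ∈ [7/38, 15/38) → index 2
j=4: u_4=247/600 ∈ [15/38, 11/19) → index 3
j=5: u_5=307/600 ∈ [15/38, 11/19) → index 3
j=6: u_6=367/600 ∈ [11/19, 13/19) → index 4
j=7: u_7=427/600 ∈ [13/19, 29/38) → index 5
j=8: u_8=487/600 ∈ [29/38, 37/38) → index 6
j=9: u_9=547/600 ∈ [29/38, 37/38) → index 6

0 0 2 2 3 3 4 5 6 6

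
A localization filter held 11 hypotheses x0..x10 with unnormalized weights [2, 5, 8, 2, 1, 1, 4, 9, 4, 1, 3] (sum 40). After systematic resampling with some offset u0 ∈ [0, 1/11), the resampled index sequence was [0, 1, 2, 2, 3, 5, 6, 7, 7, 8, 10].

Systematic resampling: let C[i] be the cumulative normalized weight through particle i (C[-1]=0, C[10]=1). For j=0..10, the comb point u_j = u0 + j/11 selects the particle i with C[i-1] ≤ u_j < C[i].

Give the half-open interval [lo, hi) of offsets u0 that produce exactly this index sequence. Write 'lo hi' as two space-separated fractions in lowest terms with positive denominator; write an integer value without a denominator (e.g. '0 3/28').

C = [1/20, 7/40, 3/8, 17/40, 9/20, 19/40, 23/40, 4/5, 9/10, 37/40, 1]
j=0 picked index 0: u0 ∈ [0, 1/20)
j=1 picked index 1: u0 ∈ [-9/220, 37/440)
j=2 picked index 2: u0 ∈ [-3/440, 17/88)
j=3 picked index 2: u0 ∈ [-43/440, 9/88)
j=4 picked index 3: u0 ∈ [1/88, 27/440)
j=5 picked index 5: u0 ∈ [-1/220, 9/440)
j=6 picked index 6: u0 ∈ [-31/440, 13/440)
j=7 picked index 7: u0 ∈ [-27/440, 9/55)
j=8 picked index 7: u0 ∈ [-67/440, 4/55)
j=9 picked index 8: u0 ∈ [-1/55, 9/110)
j=10 picked index 10: u0 ∈ [7/440, 1/11)
intersection: [7/440, 9/440)

7/440 9/440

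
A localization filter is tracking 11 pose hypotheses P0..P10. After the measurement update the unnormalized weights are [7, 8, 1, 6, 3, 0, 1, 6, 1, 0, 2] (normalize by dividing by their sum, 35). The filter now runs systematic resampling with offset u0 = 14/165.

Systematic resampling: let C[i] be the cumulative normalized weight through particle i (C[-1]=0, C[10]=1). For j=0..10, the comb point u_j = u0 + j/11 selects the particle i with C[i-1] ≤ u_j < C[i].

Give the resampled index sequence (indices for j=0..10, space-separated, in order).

0 0 1 1 2 3 4 6 7 7 10

C = [1/5, 3/7, 16/35, 22/35, 5/7, 5/7, 26/35, 32/35, 33/35, 33/35, 1]
j=0: u_0=14/165 ∈ [0, 1/5) → index 0
j=1: u_1=29/165 ∈ [0, 1/5) → index 0
j=2: u_2=4/15 ∈ [1/5, 3/7) → index 1
j=3: u_3=59/165 ∈ [1/5, 3/7) → index 1
j=4: u_4=74/165 ∈ [3/7, 16/35) → index 2
j=5: u_5=89/165 ∈ [16/35, 22/35) → index 3
j=6: u_6=104/165 ∈ [22/35, 5/7) → index 4
j=7: u_7=119/165 ∈ [5/7, 26/35) → index 6
j=8: u_8=134/165 ∈ [26/35, 32/35) → index 7
j=9: u_9=149/165 ∈ [26/35, 32/35) → index 7
j=10: u_10=164/165 ∈ [33/35, 1) → index 10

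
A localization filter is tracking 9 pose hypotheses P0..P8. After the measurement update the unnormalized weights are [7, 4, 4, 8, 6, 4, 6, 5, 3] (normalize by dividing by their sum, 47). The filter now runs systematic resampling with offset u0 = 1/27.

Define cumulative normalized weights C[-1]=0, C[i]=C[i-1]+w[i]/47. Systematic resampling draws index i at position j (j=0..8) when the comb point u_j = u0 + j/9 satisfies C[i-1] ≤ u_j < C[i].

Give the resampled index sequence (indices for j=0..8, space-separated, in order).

0 0 2 3 3 4 6 6 7

C = [7/47, 11/47, 15/47, 23/47, 29/47, 33/47, 39/47, 44/47, 1]
j=0: u_0=1/27 ∈ [0, 7/47) → index 0
j=1: u_1=4/27 ∈ [0, 7/47) → index 0
j=2: u_2=7/27 ∈ [11/47, 15/47) → index 2
j=3: u_3=10/27 ∈ [15/47, 23/47) → index 3
j=4: u_4=13/27 ∈ [15/47, 23/47) → index 3
j=5: u_5=16/27 ∈ [23/47, 29/47) → index 4
j=6: u_6=19/27 ∈ [33/47, 39/47) → index 6
j=7: u_7=22/27 ∈ [33/47, 39/47) → index 6
j=8: u_8=25/27 ∈ [39/47, 44/47) → index 7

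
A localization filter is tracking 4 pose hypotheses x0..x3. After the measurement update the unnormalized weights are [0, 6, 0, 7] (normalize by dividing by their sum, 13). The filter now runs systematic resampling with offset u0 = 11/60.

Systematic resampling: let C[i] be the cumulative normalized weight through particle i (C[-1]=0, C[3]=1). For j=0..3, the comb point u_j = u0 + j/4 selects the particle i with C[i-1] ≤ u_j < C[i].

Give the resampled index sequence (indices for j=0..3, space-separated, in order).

C = [0, 6/13, 6/13, 1]
j=0: u_0=11/60 ∈ [0, 6/13) → index 1
j=1: u_1=13/30 ∈ [0, 6/13) → index 1
j=2: u_2=41/60 ∈ [6/13, 1) → index 3
j=3: u_3=14/15 ∈ [6/13, 1) → index 3

1 1 3 3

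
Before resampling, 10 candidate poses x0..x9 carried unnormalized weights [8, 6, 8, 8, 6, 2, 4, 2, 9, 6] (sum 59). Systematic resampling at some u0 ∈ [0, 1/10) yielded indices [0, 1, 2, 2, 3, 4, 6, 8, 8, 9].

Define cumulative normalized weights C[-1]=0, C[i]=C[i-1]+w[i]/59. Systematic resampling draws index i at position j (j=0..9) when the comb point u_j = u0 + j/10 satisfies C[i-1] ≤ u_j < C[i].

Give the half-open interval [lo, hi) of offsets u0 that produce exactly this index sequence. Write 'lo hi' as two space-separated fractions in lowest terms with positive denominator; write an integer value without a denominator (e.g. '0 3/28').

C = [8/59, 14/59, 22/59, 30/59, 36/59, 38/59, 42/59, 44/59, 53/59, 1]
j=0 picked index 0: u0 ∈ [0, 8/59)
j=1 picked index 1: u0 ∈ [21/590, 81/590)
j=2 picked index 2: u0 ∈ [11/295, 51/295)
j=3 picked index 2: u0 ∈ [-37/590, 43/590)
j=4 picked index 3: u0 ∈ [-8/295, 32/295)
j=5 picked index 4: u0 ∈ [1/118, 13/118)
j=6 picked index 6: u0 ∈ [13/295, 33/295)
j=7 picked index 8: u0 ∈ [27/590, 117/590)
j=8 picked index 8: u0 ∈ [-16/295, 29/295)
j=9 picked index 9: u0 ∈ [-1/590, 1/10)
intersection: [27/590, 43/590)

27/590 43/590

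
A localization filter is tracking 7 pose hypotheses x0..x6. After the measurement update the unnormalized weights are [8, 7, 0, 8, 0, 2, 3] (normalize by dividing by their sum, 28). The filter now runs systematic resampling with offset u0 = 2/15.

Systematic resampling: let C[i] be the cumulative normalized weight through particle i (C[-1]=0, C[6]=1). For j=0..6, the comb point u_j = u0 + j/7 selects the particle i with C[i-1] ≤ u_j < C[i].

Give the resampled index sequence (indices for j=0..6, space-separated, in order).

C = [2/7, 15/28, 15/28, 23/28, 23/28, 25/28, 1]
j=0: u_0=2/15 ∈ [0, 2/7) → index 0
j=1: u_1=29/105 ∈ [0, 2/7) → index 0
j=2: u_2=44/105 ∈ [2/7, 15/28) → index 1
j=3: u_3=59/105 ∈ [15/28, 23/28) → index 3
j=4: u_4=74/105 ∈ [15/28, 23/28) → index 3
j=5: u_5=89/105 ∈ [23/28, 25/28) → index 5
j=6: u_6=104/105 ∈ [25/28, 1) → index 6

0 0 1 3 3 5 6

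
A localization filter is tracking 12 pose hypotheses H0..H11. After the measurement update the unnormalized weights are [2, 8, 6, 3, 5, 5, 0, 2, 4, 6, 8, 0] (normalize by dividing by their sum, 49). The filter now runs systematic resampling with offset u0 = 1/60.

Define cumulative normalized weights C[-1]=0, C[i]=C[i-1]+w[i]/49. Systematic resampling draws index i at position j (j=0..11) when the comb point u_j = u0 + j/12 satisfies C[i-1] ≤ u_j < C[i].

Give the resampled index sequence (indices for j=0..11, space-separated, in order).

0 1 1 2 3 4 5 7 8 9 10 10

C = [2/49, 10/49, 16/49, 19/49, 24/49, 29/49, 29/49, 31/49, 5/7, 41/49, 1, 1]
j=0: u_0=1/60 ∈ [0, 2/49) → index 0
j=1: u_1=1/10 ∈ [2/49, 10/49) → index 1
j=2: u_2=11/60 ∈ [2/49, 10/49) → index 1
j=3: u_3=4/15 ∈ [10/49, 16/49) → index 2
j=4: u_4=7/20 ∈ [16/49, 19/49) → index 3
j=5: u_5=13/30 ∈ [19/49, 24/49) → index 4
j=6: u_6=31/60 ∈ [24/49, 29/49) → index 5
j=7: u_7=3/5 ∈ [29/49, 31/49) → index 7
j=8: u_8=41/60 ∈ [31/49, 5/7) → index 8
j=9: u_9=23/30 ∈ [5/7, 41/49) → index 9
j=10: u_10=17/20 ∈ [41/49, 1) → index 10
j=11: u_11=14/15 ∈ [41/49, 1) → index 10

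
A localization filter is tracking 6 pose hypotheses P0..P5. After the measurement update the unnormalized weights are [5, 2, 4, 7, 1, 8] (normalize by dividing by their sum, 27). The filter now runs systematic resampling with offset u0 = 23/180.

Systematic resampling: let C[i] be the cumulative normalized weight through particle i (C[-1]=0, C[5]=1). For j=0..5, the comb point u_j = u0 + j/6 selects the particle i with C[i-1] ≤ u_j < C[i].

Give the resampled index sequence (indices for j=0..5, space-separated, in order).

C = [5/27, 7/27, 11/27, 2/3, 19/27, 1]
j=0: u_0=23/180 ∈ [0, 5/27) → index 0
j=1: u_1=53/180 ∈ [7/27, 11/27) → index 2
j=2: u_2=83/180 ∈ [11/27, 2/3) → index 3
j=3: u_3=113/180 ∈ [11/27, 2/3) → index 3
j=4: u_4=143/180 ∈ [19/27, 1) → index 5
j=5: u_5=173/180 ∈ [19/27, 1) → index 5

0 2 3 3 5 5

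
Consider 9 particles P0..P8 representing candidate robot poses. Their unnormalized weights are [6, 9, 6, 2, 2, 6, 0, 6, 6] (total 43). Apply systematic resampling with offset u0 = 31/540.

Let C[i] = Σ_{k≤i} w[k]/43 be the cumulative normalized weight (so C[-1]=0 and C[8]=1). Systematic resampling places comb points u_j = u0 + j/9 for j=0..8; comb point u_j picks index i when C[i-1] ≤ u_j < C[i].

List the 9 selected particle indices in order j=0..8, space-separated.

C = [6/43, 15/43, 21/43, 23/43, 25/43, 31/43, 31/43, 37/43, 1]
j=0: u_0=31/540 ∈ [0, 6/43) → index 0
j=1: u_1=91/540 ∈ [6/43, 15/43) → index 1
j=2: u_2=151/540 ∈ [6/43, 15/43) → index 1
j=3: u_3=211/540 ∈ [15/43, 21/43) → index 2
j=4: u_4=271/540 ∈ [21/43, 23/43) → index 3
j=5: u_5=331/540 ∈ [25/43, 31/43) → index 5
j=6: u_6=391/540 ∈ [31/43, 37/43) → index 7
j=7: u_7=451/540 ∈ [31/43, 37/43) → index 7
j=8: u_8=511/540 ∈ [37/43, 1) → index 8

0 1 1 2 3 5 7 7 8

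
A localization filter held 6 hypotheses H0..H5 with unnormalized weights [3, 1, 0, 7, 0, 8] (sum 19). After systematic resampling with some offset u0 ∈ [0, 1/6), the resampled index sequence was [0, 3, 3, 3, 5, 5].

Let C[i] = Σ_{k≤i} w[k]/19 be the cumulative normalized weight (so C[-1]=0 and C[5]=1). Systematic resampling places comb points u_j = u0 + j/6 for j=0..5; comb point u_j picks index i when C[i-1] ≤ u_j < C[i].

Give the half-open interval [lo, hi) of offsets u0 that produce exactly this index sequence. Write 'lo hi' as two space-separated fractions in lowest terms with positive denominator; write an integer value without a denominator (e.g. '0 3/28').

C = [3/19, 4/19, 4/19, 11/19, 11/19, 1]
j=0 picked index 0: u0 ∈ [0, 3/19)
j=1 picked index 3: u0 ∈ [5/114, 47/114)
j=2 picked index 3: u0 ∈ [-7/57, 14/57)
j=3 picked index 3: u0 ∈ [-11/38, 3/38)
j=4 picked index 5: u0 ∈ [-5/57, 1/3)
j=5 picked index 5: u0 ∈ [-29/114, 1/6)
intersection: [5/114, 3/38)

5/114 3/38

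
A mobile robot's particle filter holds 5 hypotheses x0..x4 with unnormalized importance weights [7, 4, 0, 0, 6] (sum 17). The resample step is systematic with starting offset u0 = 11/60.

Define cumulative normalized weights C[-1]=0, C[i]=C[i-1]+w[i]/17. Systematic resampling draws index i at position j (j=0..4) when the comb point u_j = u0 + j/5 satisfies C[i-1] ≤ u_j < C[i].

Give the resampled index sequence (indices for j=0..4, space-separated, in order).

C = [7/17, 11/17, 11/17, 11/17, 1]
j=0: u_0=11/60 ∈ [0, 7/17) → index 0
j=1: u_1=23/60 ∈ [0, 7/17) → index 0
j=2: u_2=7/12 ∈ [7/17, 11/17) → index 1
j=3: u_3=47/60 ∈ [11/17, 1) → index 4
j=4: u_4=59/60 ∈ [11/17, 1) → index 4

0 0 1 4 4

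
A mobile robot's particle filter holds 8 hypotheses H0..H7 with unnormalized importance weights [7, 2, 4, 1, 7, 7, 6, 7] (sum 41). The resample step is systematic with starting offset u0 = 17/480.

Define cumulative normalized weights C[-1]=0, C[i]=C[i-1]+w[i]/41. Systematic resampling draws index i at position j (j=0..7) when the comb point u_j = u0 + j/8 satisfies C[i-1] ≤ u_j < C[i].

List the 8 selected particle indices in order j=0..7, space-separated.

0 0 2 4 5 5 6 7

C = [7/41, 9/41, 13/41, 14/41, 21/41, 28/41, 34/41, 1]
j=0: u_0=17/480 ∈ [0, 7/41) → index 0
j=1: u_1=77/480 ∈ [0, 7/41) → index 0
j=2: u_2=137/480 ∈ [9/41, 13/41) → index 2
j=3: u_3=197/480 ∈ [14/41, 21/41) → index 4
j=4: u_4=257/480 ∈ [21/41, 28/41) → index 5
j=5: u_5=317/480 ∈ [21/41, 28/41) → index 5
j=6: u_6=377/480 ∈ [28/41, 34/41) → index 6
j=7: u_7=437/480 ∈ [34/41, 1) → index 7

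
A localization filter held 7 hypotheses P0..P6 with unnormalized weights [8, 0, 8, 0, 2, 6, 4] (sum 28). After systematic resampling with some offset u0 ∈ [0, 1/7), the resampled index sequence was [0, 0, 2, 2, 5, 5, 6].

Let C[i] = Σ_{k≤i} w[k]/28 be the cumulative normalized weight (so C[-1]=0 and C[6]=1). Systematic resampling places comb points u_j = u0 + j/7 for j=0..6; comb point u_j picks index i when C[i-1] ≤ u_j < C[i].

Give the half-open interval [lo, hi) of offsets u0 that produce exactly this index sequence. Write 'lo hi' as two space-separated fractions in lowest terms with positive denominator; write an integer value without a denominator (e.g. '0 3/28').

1/14 1/7

C = [2/7, 2/7, 4/7, 4/7, 9/14, 6/7, 1]
j=0 picked index 0: u0 ∈ [0, 2/7)
j=1 picked index 0: u0 ∈ [-1/7, 1/7)
j=2 picked index 2: u0 ∈ [0, 2/7)
j=3 picked index 2: u0 ∈ [-1/7, 1/7)
j=4 picked index 5: u0 ∈ [1/14, 2/7)
j=5 picked index 5: u0 ∈ [-1/14, 1/7)
j=6 picked index 6: u0 ∈ [0, 1/7)
intersection: [1/14, 1/7)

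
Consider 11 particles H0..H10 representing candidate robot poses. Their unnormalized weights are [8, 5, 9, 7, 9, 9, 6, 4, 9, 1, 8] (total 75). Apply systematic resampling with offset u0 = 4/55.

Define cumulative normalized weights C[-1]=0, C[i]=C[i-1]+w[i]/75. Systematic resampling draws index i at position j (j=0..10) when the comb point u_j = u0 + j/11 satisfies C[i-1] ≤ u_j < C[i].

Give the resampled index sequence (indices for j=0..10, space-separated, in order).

C = [8/75, 13/75, 22/75, 29/75, 38/75, 47/75, 53/75, 19/25, 22/25, 67/75, 1]
j=0: u_0=4/55 ∈ [0, 8/75) → index 0
j=1: u_1=9/55 ∈ [8/75, 13/75) → index 1
j=2: u_2=14/55 ∈ [13/75, 22/75) → index 2
j=3: u_3=19/55 ∈ [22/75, 29/75) → index 3
j=4: u_4=24/55 ∈ [29/75, 38/75) → index 4
j=5: u_5=29/55 ∈ [38/75, 47/75) → index 5
j=6: u_6=34/55 ∈ [38/75, 47/75) → index 5
j=7: u_7=39/55 ∈ [53/75, 19/25) → index 7
j=8: u_8=4/5 ∈ [19/25, 22/25) → index 8
j=9: u_9=49/55 ∈ [22/25, 67/75) → index 9
j=10: u_10=54/55 ∈ [67/75, 1) → index 10

0 1 2 3 4 5 5 7 8 9 10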